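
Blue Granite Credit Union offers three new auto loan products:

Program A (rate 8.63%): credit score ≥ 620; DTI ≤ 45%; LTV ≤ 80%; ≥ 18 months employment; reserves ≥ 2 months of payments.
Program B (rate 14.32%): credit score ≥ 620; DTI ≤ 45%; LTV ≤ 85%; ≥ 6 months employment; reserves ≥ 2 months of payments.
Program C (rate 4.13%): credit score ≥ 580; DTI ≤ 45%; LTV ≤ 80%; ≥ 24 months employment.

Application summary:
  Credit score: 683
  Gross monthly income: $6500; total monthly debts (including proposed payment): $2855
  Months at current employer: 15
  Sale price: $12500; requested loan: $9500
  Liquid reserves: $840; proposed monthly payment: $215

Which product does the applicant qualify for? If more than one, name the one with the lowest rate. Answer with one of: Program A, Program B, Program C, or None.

Program B

DTI = 2,855/6,500 = 43.9%.
LTV = 9,500/12,500 = 76%.
Reserves = 840/215 = 3.9 months.
Program A: score 683 ≥ 620; DTI 43.9% ≤ 45%; LTV 76% ≤ 80%; employment 15 < 18 mo; reserves 3.9 ≥ 2 mo → does not qualify.
Program B: score 683 ≥ 620; DTI 43.9% ≤ 45%; LTV 76% ≤ 85%; employment 15 ≥ 6 mo; reserves 3.9 ≥ 2 mo → qualifies.
Program C: score 683 ≥ 580; DTI 43.9% ≤ 45%; LTV 76% ≤ 80%; employment 15 < 24 mo → does not qualify.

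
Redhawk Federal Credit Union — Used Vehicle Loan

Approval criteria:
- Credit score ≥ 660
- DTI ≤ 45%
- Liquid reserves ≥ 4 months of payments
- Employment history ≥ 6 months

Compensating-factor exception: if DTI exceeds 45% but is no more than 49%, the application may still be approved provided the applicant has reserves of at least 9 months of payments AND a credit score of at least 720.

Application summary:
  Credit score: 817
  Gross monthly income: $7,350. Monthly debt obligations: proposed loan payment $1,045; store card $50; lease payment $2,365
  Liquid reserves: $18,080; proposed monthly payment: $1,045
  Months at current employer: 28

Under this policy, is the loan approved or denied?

Credit score 817 ≥ 660 (meets base)
Total debts = (1,045 + 50 + 2,365) = 3,460. DTI = 3,460/7,350 = 47.1% > 45% — standard DTI limit exceeded.
Liquid reserves cover 18,080/1,045 = 17.3 months — ≥ 4 required
Employment 28 ≥ 6 months
47.1% falls in the override range (45%–49%), so the compensating-factor test applies.
Override check — reserves: 17.3 mo (ok); score: 817 (ok).
Both override conditions satisfied; DTI exception granted.

Approved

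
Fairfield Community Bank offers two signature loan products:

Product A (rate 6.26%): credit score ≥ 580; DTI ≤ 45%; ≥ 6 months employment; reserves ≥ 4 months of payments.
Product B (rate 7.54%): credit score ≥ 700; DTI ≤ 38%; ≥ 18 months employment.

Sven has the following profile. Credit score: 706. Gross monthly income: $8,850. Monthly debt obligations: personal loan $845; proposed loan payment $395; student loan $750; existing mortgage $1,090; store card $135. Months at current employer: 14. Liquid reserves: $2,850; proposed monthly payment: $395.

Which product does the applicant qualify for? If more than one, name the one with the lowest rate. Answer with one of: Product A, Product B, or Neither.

Total debts = (845 + 395 + 750 + 1,090 + 135) = 3,215; DTI = 3,215/8,850 = 36.3%.
Reserves = 2,850/395 = 7.2 months.
Product A: score 706 ≥ 580; DTI 36.3% ≤ 45%; employment 14 ≥ 6 mo; reserves 7.2 ≥ 4 mo → qualifies.
Product B: score 706 ≥ 700; DTI 36.3% ≤ 38%; employment 14 < 18 mo → does not qualify.

Product A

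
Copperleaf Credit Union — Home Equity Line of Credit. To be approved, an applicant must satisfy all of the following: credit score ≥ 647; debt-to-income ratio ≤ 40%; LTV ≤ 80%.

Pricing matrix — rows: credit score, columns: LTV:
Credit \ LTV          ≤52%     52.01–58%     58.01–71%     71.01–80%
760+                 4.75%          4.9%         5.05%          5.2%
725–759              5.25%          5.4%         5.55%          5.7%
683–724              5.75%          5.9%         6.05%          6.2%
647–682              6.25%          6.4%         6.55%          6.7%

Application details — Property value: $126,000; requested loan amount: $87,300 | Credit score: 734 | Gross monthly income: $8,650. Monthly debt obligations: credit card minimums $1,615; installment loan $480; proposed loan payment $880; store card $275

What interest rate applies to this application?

Credit score 734 ≥ 647; Total monthly debts = (1,615 + 480 + 880 + 275) = 3,250. DTI = 3,250/8,650 = 37.6% ≤ 40%
LTV = 87,300/126,000 = 69.3% ≤ 80%
Score 734 is in the 725–759 band; LTV 69.3% is in the 58.01–71% band → 5.55%.

5.55%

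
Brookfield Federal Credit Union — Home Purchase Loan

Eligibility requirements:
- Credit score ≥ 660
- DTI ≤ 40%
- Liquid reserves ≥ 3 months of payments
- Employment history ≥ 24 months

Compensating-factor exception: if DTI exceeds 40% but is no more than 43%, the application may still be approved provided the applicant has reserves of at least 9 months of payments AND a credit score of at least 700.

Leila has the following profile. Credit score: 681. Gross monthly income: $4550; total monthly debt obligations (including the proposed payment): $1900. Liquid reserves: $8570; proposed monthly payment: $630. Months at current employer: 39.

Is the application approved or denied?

Denied

Credit score 681 ≥ 660 (meets base)
DTI: 1,900 ÷ 4,550 = 41.8%, over the 40% base limit.
Reserves: 8,570 ÷ 630 = 13.6 months (meets 3-month minimum)
Employment 39 ≥ 24 months
DTI 41.8% is within the 40%–43% exception band; checking compensating factors.
Reserves 13.6 ≥ 9 months; credit score 681 < 700.
Compensating-factor requirement not fully met.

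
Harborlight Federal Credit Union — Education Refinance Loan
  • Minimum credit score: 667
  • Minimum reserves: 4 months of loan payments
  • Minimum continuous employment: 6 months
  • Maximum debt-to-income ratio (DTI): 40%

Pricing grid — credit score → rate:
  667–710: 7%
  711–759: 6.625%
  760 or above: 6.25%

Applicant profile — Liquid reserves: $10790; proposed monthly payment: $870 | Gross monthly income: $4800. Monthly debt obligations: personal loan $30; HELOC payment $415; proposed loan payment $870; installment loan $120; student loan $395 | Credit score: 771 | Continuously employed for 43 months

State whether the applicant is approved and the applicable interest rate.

Credit score 771 ≥ 667 (meets minimum)
Employment 43 ≥ 6 months
Reserves = 10,790/870 = 12.4 months ≥ 4
Total monthly debts = (30 + 415 + 870 + 120 + 395) = 1,830. Debt-to-income = 1,830/4,800 = 38.1% — meets 40% limit
All requirements met. Score 771 falls in the 760 or above tier → 6.25%.

Approved at 6.25%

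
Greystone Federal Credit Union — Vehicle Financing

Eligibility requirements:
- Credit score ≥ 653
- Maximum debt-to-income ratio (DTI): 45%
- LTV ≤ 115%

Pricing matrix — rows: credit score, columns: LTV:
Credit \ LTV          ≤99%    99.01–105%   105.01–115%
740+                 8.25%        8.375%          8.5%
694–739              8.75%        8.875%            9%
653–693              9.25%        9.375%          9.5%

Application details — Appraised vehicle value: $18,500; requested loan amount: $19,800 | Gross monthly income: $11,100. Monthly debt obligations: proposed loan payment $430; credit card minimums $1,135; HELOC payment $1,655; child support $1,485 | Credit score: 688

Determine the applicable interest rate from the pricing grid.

9.5%

Credit score 688 ≥ 653; Total monthly debts = (430 + 1,135 + 1,655 + 1,485) = 4,705. DTI: 4,705 ÷ 11,100 = 42.4%, within the 45% cap
LTV = 19,800/18,500 = 107% ≤ 115%
Credit 688 → row 653–693; LTV 107% → column 105.01–115%. Grid cell → 9.5%.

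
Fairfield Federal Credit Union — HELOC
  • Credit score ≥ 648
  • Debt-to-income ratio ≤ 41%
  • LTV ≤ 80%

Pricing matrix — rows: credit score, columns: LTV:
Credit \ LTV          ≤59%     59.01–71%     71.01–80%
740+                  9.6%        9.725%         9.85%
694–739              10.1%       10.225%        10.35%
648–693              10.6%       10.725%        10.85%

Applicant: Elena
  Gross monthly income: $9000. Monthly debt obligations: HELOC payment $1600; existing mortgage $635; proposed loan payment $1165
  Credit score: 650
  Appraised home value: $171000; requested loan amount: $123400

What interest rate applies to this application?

Credit score 650 ≥ 648; Total monthly debts = (1,600 + 635 + 1,165) = 3,400. DTI: 3,400 ÷ 9,000 = 37.8%, within the 41% cap
LTV: 123,400 ÷ 171,000 = 72.2%, within 80% cap
Credit 650 → row 648–693; LTV 72.2% → column 71.01–80%. Grid cell → 10.85%.

10.85%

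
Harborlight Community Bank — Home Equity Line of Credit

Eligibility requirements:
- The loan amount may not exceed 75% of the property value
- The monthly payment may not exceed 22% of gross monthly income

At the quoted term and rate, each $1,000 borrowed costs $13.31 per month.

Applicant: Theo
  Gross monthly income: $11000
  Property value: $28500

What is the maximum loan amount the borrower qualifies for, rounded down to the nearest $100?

Payment cap: 22% × $11,000 = $2,420/month.
At $13.31 per $1,000, that supports 2,420/13.31 × 1,000 ≈ $181,818 → $181,800.
LTV cap: 75% × $28,500 = $21,375 → $21,300.
Binding constraint: loan-to-value.

$21,300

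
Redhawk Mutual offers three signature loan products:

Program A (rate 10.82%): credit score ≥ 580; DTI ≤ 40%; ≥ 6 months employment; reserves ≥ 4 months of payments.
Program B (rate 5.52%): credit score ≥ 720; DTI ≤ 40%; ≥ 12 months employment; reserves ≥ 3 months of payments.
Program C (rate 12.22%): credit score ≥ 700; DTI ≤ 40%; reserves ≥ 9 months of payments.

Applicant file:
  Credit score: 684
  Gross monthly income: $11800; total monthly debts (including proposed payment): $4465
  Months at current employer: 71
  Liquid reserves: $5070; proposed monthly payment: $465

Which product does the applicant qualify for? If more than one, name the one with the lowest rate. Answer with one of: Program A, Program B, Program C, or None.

Program A

DTI = 4,465/11,800 = 37.8%.
Reserves = 5,070/465 = 10.9 months.
Program A: score 684 ≥ 580; DTI 37.8% ≤ 40%; employment 71 ≥ 6 mo; reserves 10.9 ≥ 4 mo → qualifies.
Program B: score 684 < 720; DTI 37.8% ≤ 40%; employment 71 ≥ 12 mo; reserves 10.9 ≥ 3 mo → does not qualify.
Program C: score 684 < 700; DTI 37.8% ≤ 40%; reserves 10.9 ≥ 9 mo → does not qualify.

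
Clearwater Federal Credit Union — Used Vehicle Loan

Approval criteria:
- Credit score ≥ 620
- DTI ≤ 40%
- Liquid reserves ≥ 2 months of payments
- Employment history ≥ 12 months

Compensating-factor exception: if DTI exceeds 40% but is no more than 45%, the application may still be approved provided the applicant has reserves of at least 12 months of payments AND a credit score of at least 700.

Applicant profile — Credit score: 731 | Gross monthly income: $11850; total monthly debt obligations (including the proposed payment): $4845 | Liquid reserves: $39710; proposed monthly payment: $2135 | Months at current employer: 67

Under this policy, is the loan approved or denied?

Approved

Credit score 731 ≥ 620 (meets base)
DTI: 4,845 ÷ 11,850 = 40.9%, over the 40% base limit.
Reserves: 39,710 ÷ 2,135 = 18.6 months (meets 2-month minimum)
Employment 67 ≥ 12 months
40.9% falls in the override range (40%–45%), so the compensating-factor test applies.
Reserves 18.6 ≥ 12 months; credit score 731 ≥ 700.
Both compensating conditions met → exception applies.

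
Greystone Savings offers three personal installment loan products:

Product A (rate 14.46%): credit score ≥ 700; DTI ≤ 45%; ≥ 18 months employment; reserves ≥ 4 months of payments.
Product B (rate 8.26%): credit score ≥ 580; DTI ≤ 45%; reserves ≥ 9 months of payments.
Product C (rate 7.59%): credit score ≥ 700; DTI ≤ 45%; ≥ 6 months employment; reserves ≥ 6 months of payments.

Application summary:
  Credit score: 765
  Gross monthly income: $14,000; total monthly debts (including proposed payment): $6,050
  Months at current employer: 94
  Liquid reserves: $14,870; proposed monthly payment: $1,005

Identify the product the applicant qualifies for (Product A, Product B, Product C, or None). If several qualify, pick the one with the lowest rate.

Product C

DTI = 6,050/14,000 = 43.2%.
Reserves = 14,870/1,005 = 14.8 months.
Product A: score 765 ≥ 700; DTI 43.2% ≤ 45%; employment 94 ≥ 18 mo; reserves 14.8 ≥ 4 mo → qualifies.
Product B: score 765 ≥ 580; DTI 43.2% ≤ 45%; reserves 14.8 ≥ 9 mo → qualifies.
Product C: score 765 ≥ 700; DTI 43.2% ≤ 45%; employment 94 ≥ 6 mo; reserves 14.8 ≥ 6 mo → qualifies.
Qualifying: Product A, Product B, Product C. Lowest rate is 7.59% → Product C.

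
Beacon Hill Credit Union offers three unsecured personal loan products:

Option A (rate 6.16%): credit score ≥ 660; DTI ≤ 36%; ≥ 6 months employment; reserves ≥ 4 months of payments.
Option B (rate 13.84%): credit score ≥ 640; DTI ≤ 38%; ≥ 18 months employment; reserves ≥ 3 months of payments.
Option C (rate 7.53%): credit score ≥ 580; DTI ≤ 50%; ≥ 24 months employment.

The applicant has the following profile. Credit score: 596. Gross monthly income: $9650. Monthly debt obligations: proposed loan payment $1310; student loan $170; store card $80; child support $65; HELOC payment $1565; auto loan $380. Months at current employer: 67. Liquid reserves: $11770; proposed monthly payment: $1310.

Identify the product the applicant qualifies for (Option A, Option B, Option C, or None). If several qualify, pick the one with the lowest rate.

Option C

Total debts = (1,310 + 170 + 80 + 65 + 1,565 + 380) = 3,570; DTI = 3,570/9,650 = 37%.
Reserves = 11,770/1,310 = 9.0 months.
Option A: score 596 < 660; DTI 37% > 36%; employment 67 ≥ 6 mo; reserves 9.0 ≥ 4 mo → does not qualify.
Option B: score 596 < 640; DTI 37% ≤ 38%; employment 67 ≥ 18 mo; reserves 9.0 ≥ 3 mo → does not qualify.
Option C: score 596 ≥ 580; DTI 37% ≤ 50%; employment 67 ≥ 24 mo → qualifies.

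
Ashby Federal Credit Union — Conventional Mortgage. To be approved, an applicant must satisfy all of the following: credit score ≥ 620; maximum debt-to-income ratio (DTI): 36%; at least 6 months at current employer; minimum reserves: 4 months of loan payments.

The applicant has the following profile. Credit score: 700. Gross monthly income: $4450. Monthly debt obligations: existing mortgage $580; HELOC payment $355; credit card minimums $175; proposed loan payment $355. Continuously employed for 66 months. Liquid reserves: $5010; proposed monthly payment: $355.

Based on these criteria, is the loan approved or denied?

Approved

Credit score 700 ≥ 620 (meets)
Total monthly debts = (580 + 355 + 175 + 355) = 1,465. DTI = 1,465/4,450 = 32.9% ≤ 36%
Employment 66 ≥ 6 months
Reserves: 5,010 ÷ 355 = 14.1 months (meets 4-month minimum)
All criteria satisfied.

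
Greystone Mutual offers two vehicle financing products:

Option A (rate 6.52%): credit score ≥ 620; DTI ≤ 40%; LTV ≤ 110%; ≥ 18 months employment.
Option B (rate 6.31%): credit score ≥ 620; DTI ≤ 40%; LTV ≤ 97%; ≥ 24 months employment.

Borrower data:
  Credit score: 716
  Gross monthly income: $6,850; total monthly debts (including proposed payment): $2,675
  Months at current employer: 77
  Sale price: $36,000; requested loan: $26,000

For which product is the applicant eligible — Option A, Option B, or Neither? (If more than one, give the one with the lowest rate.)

DTI = 2,675/6,850 = 39.1%.
LTV = 26,000/36,000 = 72.2%.
Option A: score 716 ≥ 620; DTI 39.1% ≤ 40%; LTV 72.2% ≤ 110%; employment 77 ≥ 18 mo → qualifies.
Option B: score 716 ≥ 620; DTI 39.1% ≤ 40%; LTV 72.2% ≤ 97%; employment 77 ≥ 24 mo → qualifies.
Qualifying: Option A, Option B. Lowest rate is 6.31% → Option B.

Option B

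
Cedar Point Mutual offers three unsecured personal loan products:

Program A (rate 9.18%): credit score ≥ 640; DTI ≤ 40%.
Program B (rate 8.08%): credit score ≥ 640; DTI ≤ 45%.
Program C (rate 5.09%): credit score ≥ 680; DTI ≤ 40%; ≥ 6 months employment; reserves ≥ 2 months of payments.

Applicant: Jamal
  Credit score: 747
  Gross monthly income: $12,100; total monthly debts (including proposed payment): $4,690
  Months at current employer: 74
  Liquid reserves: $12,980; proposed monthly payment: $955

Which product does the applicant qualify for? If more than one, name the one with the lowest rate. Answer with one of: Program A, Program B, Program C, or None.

Program C

DTI = 4,690/12,100 = 38.8%.
Reserves = 12,980/955 = 13.6 months.
Program A: score 747 ≥ 640; DTI 38.8% ≤ 40% → qualifies.
Program B: score 747 ≥ 640; DTI 38.8% ≤ 45% → qualifies.
Program C: score 747 ≥ 680; DTI 38.8% ≤ 40%; employment 74 ≥ 6 mo; reserves 13.6 ≥ 2 mo → qualifies.
Qualifying: Program A, Program B, Program C. Lowest rate is 5.09% → Program C.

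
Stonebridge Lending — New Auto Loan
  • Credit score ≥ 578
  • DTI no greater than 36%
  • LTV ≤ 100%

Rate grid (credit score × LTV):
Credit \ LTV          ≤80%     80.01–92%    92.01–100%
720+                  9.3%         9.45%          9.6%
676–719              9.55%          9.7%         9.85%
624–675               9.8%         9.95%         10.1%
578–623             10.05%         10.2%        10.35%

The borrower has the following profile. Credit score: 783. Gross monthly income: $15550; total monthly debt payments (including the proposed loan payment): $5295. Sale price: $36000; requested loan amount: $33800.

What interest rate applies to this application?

9.6%

Credit score 783 ≥ 578; DTI: 5,295 ÷ 15,550 = 34.1%, within the 36% cap
LTV = 33,800/36,000 = 93.9% ≤ 100%
Credit 783 → row 720+; LTV 93.9% → column 92.01–100%. Grid cell → 9.6%.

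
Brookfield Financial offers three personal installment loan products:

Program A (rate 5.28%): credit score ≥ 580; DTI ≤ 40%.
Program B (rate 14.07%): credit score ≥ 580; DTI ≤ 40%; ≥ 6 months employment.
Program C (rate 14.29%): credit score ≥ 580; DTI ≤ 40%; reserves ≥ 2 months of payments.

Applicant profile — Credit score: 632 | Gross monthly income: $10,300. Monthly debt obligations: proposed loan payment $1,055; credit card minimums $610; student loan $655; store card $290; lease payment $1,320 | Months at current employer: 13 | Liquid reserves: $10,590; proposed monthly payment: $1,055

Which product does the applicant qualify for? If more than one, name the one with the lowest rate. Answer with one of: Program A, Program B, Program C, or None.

Total debts = (1,055 + 610 + 655 + 290 + 1,320) = 3,930; DTI = 3,930/10,300 = 38.2%.
Reserves = 10,590/1,055 = 10.0 months.
Program A: score 632 ≥ 580; DTI 38.2% ≤ 40% → qualifies.
Program B: score 632 ≥ 580; DTI 38.2% ≤ 40%; employment 13 ≥ 6 mo → qualifies.
Program C: score 632 ≥ 580; DTI 38.2% ≤ 40%; reserves 10.0 ≥ 2 mo → qualifies.
Qualifying: Program A, Program B, Program C. Lowest rate is 5.28% → Program A.

Program A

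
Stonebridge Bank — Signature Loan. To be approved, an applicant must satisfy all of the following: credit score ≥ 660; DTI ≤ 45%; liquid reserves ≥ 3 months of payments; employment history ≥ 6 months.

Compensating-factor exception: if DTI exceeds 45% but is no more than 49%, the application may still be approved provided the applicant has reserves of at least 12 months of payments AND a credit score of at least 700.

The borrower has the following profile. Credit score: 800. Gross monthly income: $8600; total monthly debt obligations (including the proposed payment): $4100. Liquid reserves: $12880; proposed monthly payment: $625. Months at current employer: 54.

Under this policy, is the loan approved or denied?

Credit score 800 ≥ 660 (meets base)
DTI = 4,100/8,600 = 47.7% > 45% — standard DTI limit exceeded.
Reserves = 12,880/625 = 20.6 months ≥ 3
Employment 54 ≥ 6 months
DTI 47.7% is within the 45%–49% exception band; checking compensating factors.
Reserves 20.6 ≥ 12 months; credit score 800 ≥ 700.
Both override conditions satisfied; DTI exception granted.

Approved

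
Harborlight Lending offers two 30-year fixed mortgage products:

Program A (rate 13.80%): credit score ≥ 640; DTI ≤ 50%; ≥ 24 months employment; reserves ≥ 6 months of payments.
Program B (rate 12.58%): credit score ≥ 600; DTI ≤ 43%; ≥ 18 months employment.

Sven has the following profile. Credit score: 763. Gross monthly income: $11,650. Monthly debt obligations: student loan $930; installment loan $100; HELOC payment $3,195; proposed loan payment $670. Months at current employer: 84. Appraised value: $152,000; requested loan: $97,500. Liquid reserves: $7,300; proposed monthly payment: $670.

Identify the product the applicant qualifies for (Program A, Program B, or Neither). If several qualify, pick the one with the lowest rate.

Total debts = (930 + 100 + 3,195 + 670) = 4,895; DTI = 4,895/11,650 = 42%.
LTV = 97,500/152,000 = 64.1%.
Reserves = 7,300/670 = 10.9 months.
Program A: score 763 ≥ 640; DTI 42% ≤ 50%; employment 84 ≥ 24 mo; reserves 10.9 ≥ 6 mo → qualifies.
Program B: score 763 ≥ 600; DTI 42% ≤ 43%; employment 84 ≥ 18 mo → qualifies.
Qualifying: Program A, Program B. Lowest rate is 12.58% → Program B.

Program B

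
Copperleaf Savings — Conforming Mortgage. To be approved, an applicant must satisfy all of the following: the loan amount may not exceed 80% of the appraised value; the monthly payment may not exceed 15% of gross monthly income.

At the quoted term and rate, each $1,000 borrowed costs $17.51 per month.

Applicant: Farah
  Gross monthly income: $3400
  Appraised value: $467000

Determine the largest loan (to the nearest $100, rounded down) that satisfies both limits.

Payment cap: 15% × $3,400 = $510/month.
At $17.51 per $1,000, that supports 510/17.51 × 1,000 ≈ $29,126 → $29,100.
LTV cap: 80% × $467,000 = $373,600 → $373,600.
Binding constraint: payment-to-income.

$29,100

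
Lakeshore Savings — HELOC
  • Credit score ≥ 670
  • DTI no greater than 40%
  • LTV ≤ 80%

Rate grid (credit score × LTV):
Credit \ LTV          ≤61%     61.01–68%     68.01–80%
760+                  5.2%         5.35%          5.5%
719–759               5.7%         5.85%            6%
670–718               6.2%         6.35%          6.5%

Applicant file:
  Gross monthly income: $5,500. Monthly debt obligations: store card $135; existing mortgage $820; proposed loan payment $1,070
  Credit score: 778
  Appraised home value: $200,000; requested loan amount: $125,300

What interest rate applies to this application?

Credit score 778 ≥ 670; Total monthly debts = (135 + 820 + 1,070) = 2,025. Debt-to-income = 2,025/5,500 = 36.8% — meets 40% limit
LTV = 125,300/200,000 = 62.6% ≤ 80%
Credit 778 → row 760+; LTV 62.6% → column 61.01–68%. Grid cell → 5.35%.

5.35%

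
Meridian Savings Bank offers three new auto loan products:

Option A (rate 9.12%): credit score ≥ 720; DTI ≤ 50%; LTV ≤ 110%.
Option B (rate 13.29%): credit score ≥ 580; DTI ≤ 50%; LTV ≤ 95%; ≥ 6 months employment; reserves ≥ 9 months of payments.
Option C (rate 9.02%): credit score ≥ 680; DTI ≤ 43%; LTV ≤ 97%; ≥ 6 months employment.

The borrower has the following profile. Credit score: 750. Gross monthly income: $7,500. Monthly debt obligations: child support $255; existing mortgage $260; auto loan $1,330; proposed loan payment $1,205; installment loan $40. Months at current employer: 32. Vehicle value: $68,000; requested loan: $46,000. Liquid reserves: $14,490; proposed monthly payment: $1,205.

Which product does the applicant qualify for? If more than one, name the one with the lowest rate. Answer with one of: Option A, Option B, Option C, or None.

Total debts = (255 + 260 + 1,330 + 1,205 + 40) = 3,090; DTI = 3,090/7,500 = 41.2%.
LTV = 46,000/68,000 = 67.6%.
Reserves = 14,490/1,205 = 12.0 months.
Option A: score 750 ≥ 720; DTI 41.2% ≤ 50%; LTV 67.6% ≤ 110% → qualifies.
Option B: score 750 ≥ 580; DTI 41.2% ≤ 50%; LTV 67.6% ≤ 95%; employment 32 ≥ 6 mo; reserves 12.0 ≥ 9 mo → qualifies.
Option C: score 750 ≥ 680; DTI 41.2% ≤ 43%; LTV 67.6% ≤ 97%; employment 32 ≥ 6 mo → qualifies.
Qualifying: Option A, Option B, Option C. Lowest rate is 9.02% → Option C.

Option C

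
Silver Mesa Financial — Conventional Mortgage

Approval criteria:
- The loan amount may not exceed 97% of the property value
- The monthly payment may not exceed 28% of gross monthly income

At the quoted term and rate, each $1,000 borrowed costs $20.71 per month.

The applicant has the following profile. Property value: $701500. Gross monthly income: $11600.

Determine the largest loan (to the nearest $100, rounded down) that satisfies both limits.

$156,800

Payment cap: 28% × $11,600 = $3,248/month.
At $20.71 per $1,000, that supports 3,248/20.71 × 1,000 ≈ $156,832 → $156,800.
LTV cap: 97% × $701,500 = $680,455 → $680,400.
Binding constraint: payment-to-income.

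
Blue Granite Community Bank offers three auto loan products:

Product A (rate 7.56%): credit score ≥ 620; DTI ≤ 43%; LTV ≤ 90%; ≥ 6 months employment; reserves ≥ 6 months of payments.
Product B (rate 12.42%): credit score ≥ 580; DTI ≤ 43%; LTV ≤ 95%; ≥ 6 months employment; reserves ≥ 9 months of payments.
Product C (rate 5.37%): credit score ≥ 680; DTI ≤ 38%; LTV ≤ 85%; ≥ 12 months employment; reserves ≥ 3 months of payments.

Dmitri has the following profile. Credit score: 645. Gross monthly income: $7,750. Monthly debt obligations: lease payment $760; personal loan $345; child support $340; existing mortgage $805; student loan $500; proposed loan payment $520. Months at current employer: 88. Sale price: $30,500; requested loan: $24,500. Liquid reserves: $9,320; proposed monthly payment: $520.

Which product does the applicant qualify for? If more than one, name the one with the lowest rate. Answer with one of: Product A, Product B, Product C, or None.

Product A

Total debts = (760 + 345 + 340 + 805 + 500 + 520) = 3,270; DTI = 3,270/7,750 = 42.2%.
LTV = 24,500/30,500 = 80.3%.
Reserves = 9,320/520 = 17.9 months.
Product A: score 645 ≥ 620; DTI 42.2% ≤ 43%; LTV 80.3% ≤ 90%; employment 88 ≥ 6 mo; reserves 17.9 ≥ 6 mo → qualifies.
Product B: score 645 ≥ 580; DTI 42.2% ≤ 43%; LTV 80.3% ≤ 95%; employment 88 ≥ 6 mo; reserves 17.9 ≥ 9 mo → qualifies.
Product C: score 645 < 680; DTI 42.2% > 38%; LTV 80.3% ≤ 85%; employment 88 ≥ 12 mo; reserves 17.9 ≥ 3 mo → does not qualify.
Qualifying: Product A, Product B. Lowest rate is 7.56% → Product A.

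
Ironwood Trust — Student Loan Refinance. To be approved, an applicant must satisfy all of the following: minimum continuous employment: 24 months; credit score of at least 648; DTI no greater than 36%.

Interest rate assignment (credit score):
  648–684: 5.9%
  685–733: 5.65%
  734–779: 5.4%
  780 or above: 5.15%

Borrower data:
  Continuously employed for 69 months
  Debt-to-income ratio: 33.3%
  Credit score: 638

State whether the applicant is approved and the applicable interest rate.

Credit score 638 < 648 (below minimum)
Employment 69 ≥ 24 months
DTI 33.3% ≤ 36%
Not all requirements met → denied.

Denied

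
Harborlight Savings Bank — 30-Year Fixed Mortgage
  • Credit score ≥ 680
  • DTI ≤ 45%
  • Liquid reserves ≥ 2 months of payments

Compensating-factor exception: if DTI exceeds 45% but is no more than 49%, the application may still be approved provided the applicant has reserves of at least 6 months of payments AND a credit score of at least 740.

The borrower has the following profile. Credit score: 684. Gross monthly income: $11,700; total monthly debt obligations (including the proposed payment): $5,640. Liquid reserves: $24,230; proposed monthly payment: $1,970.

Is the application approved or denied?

Credit score 684 ≥ 680 (meets base)
DTI: 5,640 ÷ 11,700 = 48.2%, over the 45% base limit.
Reserves = 24,230/1,970 = 12.3 months ≥ 2
DTI 48.2% is within the 45%–49% exception band; checking compensating factors.
Override check — reserves: 12.3 mo (ok); score: 684 (below 740).
Override conditions not both satisfied; exception does not apply.

Denied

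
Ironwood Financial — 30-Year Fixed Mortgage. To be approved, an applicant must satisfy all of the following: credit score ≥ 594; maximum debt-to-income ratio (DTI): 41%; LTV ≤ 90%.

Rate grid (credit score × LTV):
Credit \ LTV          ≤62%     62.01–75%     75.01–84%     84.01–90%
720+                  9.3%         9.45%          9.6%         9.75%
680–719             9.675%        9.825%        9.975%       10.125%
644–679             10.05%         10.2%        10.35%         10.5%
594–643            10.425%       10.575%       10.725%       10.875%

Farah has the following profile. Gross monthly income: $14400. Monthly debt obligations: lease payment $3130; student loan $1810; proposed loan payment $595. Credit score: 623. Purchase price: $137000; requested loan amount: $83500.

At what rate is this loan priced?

10.425%

Credit score 623 ≥ 594; Total monthly debts = (3,130 + 1,810 + 595) = 5,535. DTI: 5,535 ÷ 14,400 = 38.4%, within the 41% cap
Loan-to-value = 83,500/137,000 = 60.9% — pass (90% max)
Score 623 is in the 594–643 band; LTV 60.9% is in the ≤62% band → 10.425%.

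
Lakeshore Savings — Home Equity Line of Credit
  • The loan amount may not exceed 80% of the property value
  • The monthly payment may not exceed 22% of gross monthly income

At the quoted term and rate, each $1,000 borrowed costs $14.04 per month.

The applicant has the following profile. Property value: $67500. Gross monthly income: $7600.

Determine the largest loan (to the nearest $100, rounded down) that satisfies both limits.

$54,000

Payment cap: 22% × $7,600 = $1,672/month.
At $14.04 per $1,000, that supports 1,672/14.04 × 1,000 ≈ $119,088 → $119,000.
LTV cap: 80% × $67,500 = $54,000 → $54,000.
Binding constraint: loan-to-value.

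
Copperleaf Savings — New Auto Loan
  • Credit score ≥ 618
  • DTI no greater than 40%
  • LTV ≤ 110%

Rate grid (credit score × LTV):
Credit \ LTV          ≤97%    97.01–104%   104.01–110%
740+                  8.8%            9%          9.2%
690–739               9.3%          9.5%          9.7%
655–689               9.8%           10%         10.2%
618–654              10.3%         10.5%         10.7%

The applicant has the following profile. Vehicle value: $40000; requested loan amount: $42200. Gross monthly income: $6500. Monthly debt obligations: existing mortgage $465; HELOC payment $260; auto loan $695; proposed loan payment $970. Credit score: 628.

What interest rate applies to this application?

10.7%

Credit score 628 ≥ 618; Total monthly debts = (465 + 260 + 695 + 970) = 2,390. Debt-to-income = 2,390/6,500 = 36.8% — meets 40% limit
LTV: 42,200 ÷ 40,000 = 105.5%, within 110% cap
Score 628 is in the 618–654 band; LTV 105.5% is in the 104.01–110% band → 10.7%.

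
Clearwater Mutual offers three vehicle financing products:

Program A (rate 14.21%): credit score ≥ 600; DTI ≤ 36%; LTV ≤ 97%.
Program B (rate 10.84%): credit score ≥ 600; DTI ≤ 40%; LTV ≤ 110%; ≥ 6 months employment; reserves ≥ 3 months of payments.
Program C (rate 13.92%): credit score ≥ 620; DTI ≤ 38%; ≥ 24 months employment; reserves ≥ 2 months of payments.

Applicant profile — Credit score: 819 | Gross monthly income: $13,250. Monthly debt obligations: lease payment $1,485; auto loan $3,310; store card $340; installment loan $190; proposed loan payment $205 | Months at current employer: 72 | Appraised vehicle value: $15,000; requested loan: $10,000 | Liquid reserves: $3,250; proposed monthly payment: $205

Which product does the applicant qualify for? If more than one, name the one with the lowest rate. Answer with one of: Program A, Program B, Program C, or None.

Total debts = (1,485 + 3,310 + 340 + 190 + 205) = 5,530; DTI = 5,530/13,250 = 41.7%.
LTV = 10,000/15,000 = 66.7%.
Reserves = 3,250/205 = 15.9 months.
Program A: score 819 ≥ 600; DTI 41.7% > 36%; LTV 66.7% ≤ 97% → does not qualify.
Program B: score 819 ≥ 600; DTI 41.7% > 40%; LTV 66.7% ≤ 110%; employment 72 ≥ 6 mo; reserves 15.9 ≥ 3 mo → does not qualify.
Program C: score 819 ≥ 620; DTI 41.7% > 38%; employment 72 ≥ 24 mo; reserves 15.9 ≥ 2 mo → does not qualify.

None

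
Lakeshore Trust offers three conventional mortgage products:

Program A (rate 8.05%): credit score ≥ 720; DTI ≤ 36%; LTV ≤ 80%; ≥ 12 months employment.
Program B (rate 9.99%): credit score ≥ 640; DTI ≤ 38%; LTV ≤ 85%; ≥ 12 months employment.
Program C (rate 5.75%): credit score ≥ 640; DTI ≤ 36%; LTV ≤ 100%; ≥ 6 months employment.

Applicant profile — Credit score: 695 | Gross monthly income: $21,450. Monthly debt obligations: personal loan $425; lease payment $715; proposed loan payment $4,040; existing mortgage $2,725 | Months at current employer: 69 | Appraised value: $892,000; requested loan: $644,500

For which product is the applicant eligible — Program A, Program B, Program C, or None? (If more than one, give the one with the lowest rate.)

Program B

Total debts = (425 + 715 + 4,040 + 2,725) = 7,905; DTI = 7,905/21,450 = 36.9%.
LTV = 644,500/892,000 = 72.3%.
Program A: score 695 < 720; DTI 36.9% > 36%; LTV 72.3% ≤ 80%; employment 69 ≥ 12 mo → does not qualify.
Program B: score 695 ≥ 640; DTI 36.9% ≤ 38%; LTV 72.3% ≤ 85%; employment 69 ≥ 12 mo → qualifies.
Program C: score 695 ≥ 640; DTI 36.9% > 36%; LTV 72.3% ≤ 100%; employment 69 ≥ 6 mo → does not qualify.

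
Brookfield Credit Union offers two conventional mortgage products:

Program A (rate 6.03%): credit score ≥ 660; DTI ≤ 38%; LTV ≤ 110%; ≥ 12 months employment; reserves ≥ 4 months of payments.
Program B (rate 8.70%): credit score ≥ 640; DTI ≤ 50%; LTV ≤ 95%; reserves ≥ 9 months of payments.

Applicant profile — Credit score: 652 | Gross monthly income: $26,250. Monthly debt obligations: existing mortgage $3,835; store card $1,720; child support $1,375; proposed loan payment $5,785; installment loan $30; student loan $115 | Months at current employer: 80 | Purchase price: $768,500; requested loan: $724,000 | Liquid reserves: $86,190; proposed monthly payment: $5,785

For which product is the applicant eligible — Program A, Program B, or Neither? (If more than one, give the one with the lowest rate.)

Total debts = (3,835 + 1,720 + 1,375 + 5,785 + 30 + 115) = 12,860; DTI = 12,860/26,250 = 49%.
LTV = 724,000/768,500 = 94.2%.
Reserves = 86,190/5,785 = 14.9 months.
Program A: score 652 < 660; DTI 49% > 38%; LTV 94.2% ≤ 110%; employment 80 ≥ 12 mo; reserves 14.9 ≥ 4 mo → does not qualify.
Program B: score 652 ≥ 640; DTI 49% ≤ 50%; LTV 94.2% ≤ 95%; reserves 14.9 ≥ 9 mo → qualifies.

Program B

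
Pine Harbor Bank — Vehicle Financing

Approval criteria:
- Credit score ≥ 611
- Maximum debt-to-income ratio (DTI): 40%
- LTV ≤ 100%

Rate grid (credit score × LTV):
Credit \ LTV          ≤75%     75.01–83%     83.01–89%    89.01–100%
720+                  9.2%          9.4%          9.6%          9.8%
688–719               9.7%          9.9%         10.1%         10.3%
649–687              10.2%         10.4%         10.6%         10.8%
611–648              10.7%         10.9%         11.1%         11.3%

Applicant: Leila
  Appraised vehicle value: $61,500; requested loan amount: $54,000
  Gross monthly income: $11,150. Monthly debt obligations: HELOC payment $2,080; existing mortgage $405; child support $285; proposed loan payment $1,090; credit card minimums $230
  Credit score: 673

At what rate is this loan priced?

10.6%

Credit score 673 ≥ 611; Total monthly debts = (2,080 + 405 + 285 + 1,090 + 230) = 4,090. Debt-to-income = 4,090/11,150 = 36.7% — meets 40% limit
Loan-to-value = 54,000/61,500 = 87.8% — pass (100% max)
Credit 673 → row 649–687; LTV 87.8% → column 83.01–89%. Grid cell → 10.6%.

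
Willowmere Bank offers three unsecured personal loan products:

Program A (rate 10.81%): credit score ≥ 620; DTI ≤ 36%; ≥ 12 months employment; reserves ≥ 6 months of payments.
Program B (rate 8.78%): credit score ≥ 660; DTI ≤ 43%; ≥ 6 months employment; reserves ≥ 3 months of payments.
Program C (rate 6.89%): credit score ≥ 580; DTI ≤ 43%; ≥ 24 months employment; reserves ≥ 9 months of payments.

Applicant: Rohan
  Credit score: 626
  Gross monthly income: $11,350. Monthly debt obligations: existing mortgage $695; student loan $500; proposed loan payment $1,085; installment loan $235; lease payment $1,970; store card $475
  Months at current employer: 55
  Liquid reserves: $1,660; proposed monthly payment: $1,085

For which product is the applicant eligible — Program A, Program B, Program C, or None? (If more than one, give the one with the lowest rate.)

None

Total debts = (695 + 500 + 1,085 + 235 + 1,970 + 475) = 4,960; DTI = 4,960/11,350 = 43.7%.
Reserves = 1,660/1,085 = 1.5 months.
Program A: score 626 ≥ 620; DTI 43.7% > 36%; employment 55 ≥ 12 mo; reserves 1.5 < 6 mo → does not qualify.
Program B: score 626 < 660; DTI 43.7% > 43%; employment 55 ≥ 6 mo; reserves 1.5 < 3 mo → does not qualify.
Program C: score 626 ≥ 580; DTI 43.7% > 43%; employment 55 ≥ 24 mo; reserves 1.5 < 9 mo → does not qualify.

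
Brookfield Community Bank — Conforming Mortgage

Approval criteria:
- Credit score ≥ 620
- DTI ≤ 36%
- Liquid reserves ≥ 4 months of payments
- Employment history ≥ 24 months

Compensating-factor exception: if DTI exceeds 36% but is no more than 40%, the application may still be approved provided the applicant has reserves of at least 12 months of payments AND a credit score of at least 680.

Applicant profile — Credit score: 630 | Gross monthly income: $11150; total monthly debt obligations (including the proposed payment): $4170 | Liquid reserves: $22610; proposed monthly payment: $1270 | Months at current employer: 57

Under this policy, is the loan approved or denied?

Credit score 630 ≥ 620 (meets base)
DTI: 4,170 ÷ 11,150 = 37.4%, over the 36% base limit.
Liquid reserves cover 22,610/1,270 = 17.8 months — ≥ 4 required
Employment 57 ≥ 24 months
37.4% falls in the override range (36%–40%), so the compensating-factor test applies.
Reserves 17.8 ≥ 12 months; credit score 630 < 680.
Compensating-factor requirement not fully met.

Denied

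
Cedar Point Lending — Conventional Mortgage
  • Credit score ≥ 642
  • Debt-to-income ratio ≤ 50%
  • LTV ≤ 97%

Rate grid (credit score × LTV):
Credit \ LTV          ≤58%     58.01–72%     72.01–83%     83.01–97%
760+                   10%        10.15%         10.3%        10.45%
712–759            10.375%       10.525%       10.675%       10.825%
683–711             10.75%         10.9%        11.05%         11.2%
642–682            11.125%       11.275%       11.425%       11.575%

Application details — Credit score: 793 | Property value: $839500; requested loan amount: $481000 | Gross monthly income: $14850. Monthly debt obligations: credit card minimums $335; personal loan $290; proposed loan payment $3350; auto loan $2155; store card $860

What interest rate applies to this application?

10%

Credit score 793 ≥ 642; Total monthly debts = (335 + 290 + 3,350 + 2,155 + 860) = 6,990. DTI: 6,990 ÷ 14,850 = 47.1%, within the 50% cap
LTV: 481,000 ÷ 839,500 = 57.3%, within 97% cap
Credit 793 → row 760+; LTV 57.3% → column ≤58%. Grid cell → 10%.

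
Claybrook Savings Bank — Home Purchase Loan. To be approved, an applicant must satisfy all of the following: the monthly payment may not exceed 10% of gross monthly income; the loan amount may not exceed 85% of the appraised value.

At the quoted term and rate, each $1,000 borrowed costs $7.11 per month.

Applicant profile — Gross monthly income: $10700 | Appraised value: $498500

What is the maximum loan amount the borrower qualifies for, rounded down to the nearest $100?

$150,400

Payment cap: 10% × $10,700 = $1,070/month.
At $7.11 per $1,000, that supports 1,070/7.11 × 1,000 ≈ $150,492 → $150,400.
LTV cap: 85% × $498,500 = $423,725 → $423,700.
Binding constraint: payment-to-income.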